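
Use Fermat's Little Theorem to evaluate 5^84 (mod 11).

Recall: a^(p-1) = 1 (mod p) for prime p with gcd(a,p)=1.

Step 1: Since 11 is prime, by Fermat's Little Theorem: 5^10 = 1 (mod 11).
Step 2: Reduce exponent: 84 mod 10 = 4.
Step 3: So 5^84 = 5^4 (mod 11).
Step 4: 5^4 mod 11 = 9.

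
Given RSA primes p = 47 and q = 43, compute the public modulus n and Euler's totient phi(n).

Step 1: n = p * q = 47 * 43 = 2021.
Step 2: phi(n) = (p-1)(q-1) = 46 * 42 = 1932.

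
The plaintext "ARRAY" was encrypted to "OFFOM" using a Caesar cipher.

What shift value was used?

Step 1: Compare first letters: A (position 0) -> O (position 14).
Step 2: Shift = (14 - 0) mod 26 = 14.
The shift value is 14.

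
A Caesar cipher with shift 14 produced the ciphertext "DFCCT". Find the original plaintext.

Step 1: Reverse the shift by subtracting 14 from each letter position.
  D (position 3) -> position (3-14) mod 26 = 15 -> P
  F (position 5) -> position (5-14) mod 26 = 17 -> R
  C (position 2) -> position (2-14) mod 26 = 14 -> O
  C (position 2) -> position (2-14) mod 26 = 14 -> O
  T (position 19) -> position (19-14) mod 26 = 5 -> F
Decrypted message: PROOF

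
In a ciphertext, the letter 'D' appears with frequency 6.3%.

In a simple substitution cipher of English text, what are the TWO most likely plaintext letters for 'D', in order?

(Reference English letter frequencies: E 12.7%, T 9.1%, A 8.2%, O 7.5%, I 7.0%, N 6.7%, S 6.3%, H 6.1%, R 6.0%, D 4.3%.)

Step 1: Observed frequency of 'D' is 6.3%.
Step 2: Compute distances to each reference frequency and sort:
  S (6.3%): difference = 0.0% <-- BEST
  H (6.1%): difference = 0.2% <-- RUNNER-UP
  R (6.0%): difference = 0.3%
  N (6.7%): difference = 0.4%
  I (7.0%): difference = 0.7%
Step 3: Most likely is 'S' (6.3%, diff 0.0%); second most likely is 'H' (6.1%, diff 0.2%).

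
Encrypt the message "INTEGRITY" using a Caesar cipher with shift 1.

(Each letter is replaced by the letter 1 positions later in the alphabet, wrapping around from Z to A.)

Step 1: For each letter, shift forward by 1 positions (mod 26).
  I (position 8) -> position (8+1) mod 26 = 9 -> J
  N (position 13) -> position (13+1) mod 26 = 14 -> O
  T (position 19) -> position (19+1) mod 26 = 20 -> U
  E (position 4) -> position (4+1) mod 26 = 5 -> F
  G (position 6) -> position (6+1) mod 26 = 7 -> H
  R (position 17) -> position (17+1) mod 26 = 18 -> S
  I (position 8) -> position (8+1) mod 26 = 9 -> J
  T (position 19) -> position (19+1) mod 26 = 20 -> U
  Y (position 24) -> position (24+1) mod 26 = 25 -> Z
Result: JOUFHSJUZ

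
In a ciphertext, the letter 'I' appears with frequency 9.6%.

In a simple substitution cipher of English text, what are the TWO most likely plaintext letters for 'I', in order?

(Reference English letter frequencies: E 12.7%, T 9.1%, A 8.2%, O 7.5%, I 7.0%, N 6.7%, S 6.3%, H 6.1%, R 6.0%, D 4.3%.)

Step 1: Observed frequency of 'I' is 9.6%.
Step 2: Compute distances to each reference frequency and sort:
  T (9.1%): difference = 0.5% <-- BEST
  A (8.2%): difference = 1.4% <-- RUNNER-UP
  O (7.5%): difference = 2.1%
  I (7.0%): difference = 2.6%
  N (6.7%): difference = 2.9%
Step 3: Most likely is 'T' (9.1%, diff 0.5%); second most likely is 'A' (8.2%, diff 1.4%).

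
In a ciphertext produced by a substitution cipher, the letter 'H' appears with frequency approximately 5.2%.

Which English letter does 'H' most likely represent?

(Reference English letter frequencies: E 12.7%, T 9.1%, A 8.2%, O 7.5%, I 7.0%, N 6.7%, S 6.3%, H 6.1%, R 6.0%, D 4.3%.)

Step 1: The observed frequency is 5.2%.
Step 2: Compare with English frequencies:
  E: 12.7% (difference: 7.5%)
  T: 9.1% (difference: 3.9%)
  A: 8.2% (difference: 3.0%)
  O: 7.5% (difference: 2.3%)
  I: 7.0% (difference: 1.8%)
  N: 6.7% (difference: 1.5%)
  S: 6.3% (difference: 1.1%)
  H: 6.1% (difference: 0.9%)
  R: 6.0% (difference: 0.8%) <-- closest
  D: 4.3% (difference: 0.9%)
Step 3: 'H' most likely represents 'R' (frequency 6.0%).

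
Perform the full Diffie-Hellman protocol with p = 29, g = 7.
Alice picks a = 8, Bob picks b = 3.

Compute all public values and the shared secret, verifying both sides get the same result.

Step 1: A = g^a mod p = 7^8 mod 29 = 7.
Step 2: B = g^b mod p = 7^3 mod 29 = 24.
Step 3: Alice computes s = B^a mod p = 24^8 mod 29 = 24.
Step 4: Bob computes s = A^b mod p = 7^3 mod 29 = 24.
Both sides agree: shared secret = 24.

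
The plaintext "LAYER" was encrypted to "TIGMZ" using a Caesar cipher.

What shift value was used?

Step 1: Compare first letters: L (position 11) -> T (position 19).
Step 2: Shift = (19 - 11) mod 26 = 8.
The shift value is 8.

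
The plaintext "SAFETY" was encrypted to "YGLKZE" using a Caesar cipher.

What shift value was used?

Step 1: Compare first letters: S (position 18) -> Y (position 24).
Step 2: Shift = (24 - 18) mod 26 = 6.
The shift value is 6.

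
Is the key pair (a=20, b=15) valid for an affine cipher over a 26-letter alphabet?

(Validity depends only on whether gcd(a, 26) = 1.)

Step 1: Compute gcd(20, 26).
Step 2: gcd(20, 26) = 2.
Since gcd = 2 != 1, 20 shares a common factor with 26, so it cannot be used.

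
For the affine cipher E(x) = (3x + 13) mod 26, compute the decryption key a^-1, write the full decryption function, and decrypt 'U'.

Step 1: Find a^-1, the modular inverse of 3 mod 26.
Step 2: We need 3 * a^-1 = 1 (mod 26).
Step 3: 3 * 9 = 27 = 1 * 26 + 1, so a^-1 = 9.
Step 4: D(y) = 9(y - 13) mod 26.
Step 5: Apply to 'U' (y = 20): D(20) = 9 * (20 - 13) mod 26 = 9 * 7 mod 26 = 11 -> 'L'.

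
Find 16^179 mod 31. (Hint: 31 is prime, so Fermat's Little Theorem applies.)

Step 1: Since 31 is prime, by Fermat's Little Theorem: 16^30 = 1 (mod 31).
Step 2: Reduce exponent: 179 mod 30 = 29.
Step 3: So 16^179 = 16^29 (mod 31).
Step 4: 16^29 mod 31 = 2.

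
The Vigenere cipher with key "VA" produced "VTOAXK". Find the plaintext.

Step 1: Extend key: VAVAVA
Step 2: Decrypt each letter (c - k) mod 26:
  V(21) - V(21) = (21-21) mod 26 = 0 = A
  T(19) - A(0) = (19-0) mod 26 = 19 = T
  O(14) - V(21) = (14-21) mod 26 = 19 = T
  A(0) - A(0) = (0-0) mod 26 = 0 = A
  X(23) - V(21) = (23-21) mod 26 = 2 = C
  K(10) - A(0) = (10-0) mod 26 = 10 = K
Plaintext: ATTACK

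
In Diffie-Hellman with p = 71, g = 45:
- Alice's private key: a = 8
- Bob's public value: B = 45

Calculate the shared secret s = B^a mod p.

Step 1: s = B^a mod p = 45^8 mod 71.
  45^1 mod 71 = 45
  45^2 mod 71 = (45 * 45) mod 71 = 37
  45^3 mod 71 = (37 * 45) mod 71 = 32
  45^4 mod 71 = (32 * 45) mod 71 = 20
  45^5 mod 71 = (20 * 45) mod 71 = 48
  45^6 mod 71 = (48 * 45) mod 71 = 30
  45^7 mod 71 = (30 * 45) mod 71 = 1
  45^8 mod 71 = (1 * 45) mod 71 = 45
Result: shared secret = 45.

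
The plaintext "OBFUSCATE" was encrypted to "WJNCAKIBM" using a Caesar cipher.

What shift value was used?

Step 1: Compare first letters: O (position 14) -> W (position 22).
Step 2: Shift = (22 - 14) mod 26 = 8.
The shift value is 8.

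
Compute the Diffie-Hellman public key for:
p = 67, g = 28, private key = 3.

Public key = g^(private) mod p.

Step 1: A = g^a mod p = 28^3 mod 67.
  28^1 mod 67 = 28
  28^2 mod 67 = (28 * 28) mod 67 = 47
  28^3 mod 67 = (47 * 28) mod 67 = 43
Result: A = 43.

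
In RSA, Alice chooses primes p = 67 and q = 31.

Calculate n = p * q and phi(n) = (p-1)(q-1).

Step 1: n = p * q = 67 * 31 = 2077.
Step 2: phi(n) = (p-1)(q-1) = 66 * 30 = 1980.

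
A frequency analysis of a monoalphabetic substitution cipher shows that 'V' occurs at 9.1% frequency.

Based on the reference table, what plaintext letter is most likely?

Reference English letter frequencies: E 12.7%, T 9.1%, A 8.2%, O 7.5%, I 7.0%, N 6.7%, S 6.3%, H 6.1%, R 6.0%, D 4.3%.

Step 1: The observed frequency is 9.1%.
Step 2: Compare with English frequencies:
  E: 12.7% (difference: 3.6%)
  T: 9.1% (difference: 0.0%) <-- closest
  A: 8.2% (difference: 0.9%)
  O: 7.5% (difference: 1.6%)
  I: 7.0% (difference: 2.1%)
  N: 6.7% (difference: 2.4%)
  S: 6.3% (difference: 2.8%)
  H: 6.1% (difference: 3.0%)
  R: 6.0% (difference: 3.1%)
  D: 4.3% (difference: 4.8%)
Step 3: 'V' most likely represents 'T' (frequency 9.1%).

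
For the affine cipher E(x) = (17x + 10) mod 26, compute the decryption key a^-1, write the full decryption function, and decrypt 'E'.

Step 1: Find a^-1, the modular inverse of 17 mod 26.
Step 2: We need 17 * a^-1 = 1 (mod 26).
Step 3: 17 * 23 = 391 = 15 * 26 + 1, so a^-1 = 23.
Step 4: D(y) = 23(y - 10) mod 26.
Step 5: Apply to 'E' (y = 4): D(4) = 23 * (4 - 10) mod 26 = 23 * -6 mod 26 = 18 -> 'S'.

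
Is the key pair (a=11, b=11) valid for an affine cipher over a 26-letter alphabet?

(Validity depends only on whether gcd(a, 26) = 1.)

Step 1: Compute gcd(11, 26).
Step 2: gcd(11, 26) = 1.
Since gcd = 1, 11 is coprime with 26, so it is a valid key.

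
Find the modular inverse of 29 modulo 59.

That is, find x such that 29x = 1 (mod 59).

Step 1: We need x such that 29 * x = 1 (mod 59).
Step 2: Using the extended Euclidean algorithm or trial:
  29 * 57 = 1653 = 28 * 59 + 1.
Step 3: Since 1653 mod 59 = 1, the inverse is x = 57.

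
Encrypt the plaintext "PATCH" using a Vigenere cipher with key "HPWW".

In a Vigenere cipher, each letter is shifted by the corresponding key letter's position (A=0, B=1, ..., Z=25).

Step 1: Repeat key to match plaintext length:
  Plaintext: PATCH
  Key:       HPWWH
Step 2: Encrypt each letter:
  P(15) + H(7) = (15+7) mod 26 = 22 = W
  A(0) + P(15) = (0+15) mod 26 = 15 = P
  T(19) + W(22) = (19+22) mod 26 = 15 = P
  C(2) + W(22) = (2+22) mod 26 = 24 = Y
  H(7) + H(7) = (7+7) mod 26 = 14 = O
Ciphertext: WPPYO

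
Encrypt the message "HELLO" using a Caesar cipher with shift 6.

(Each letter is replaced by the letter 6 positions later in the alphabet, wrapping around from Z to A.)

Step 1: For each letter, shift forward by 6 positions (mod 26).
  H (position 7) -> position (7+6) mod 26 = 13 -> N
  E (position 4) -> position (4+6) mod 26 = 10 -> K
  L (position 11) -> position (11+6) mod 26 = 17 -> R
  L (position 11) -> position (11+6) mod 26 = 17 -> R
  O (position 14) -> position (14+6) mod 26 = 20 -> U
Result: NKRRU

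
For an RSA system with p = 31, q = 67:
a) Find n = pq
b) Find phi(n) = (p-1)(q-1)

Step 1: n = p * q = 31 * 67 = 2077.
Step 2: phi(n) = (p-1)(q-1) = 30 * 66 = 1980.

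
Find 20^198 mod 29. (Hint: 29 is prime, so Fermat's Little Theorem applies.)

Step 1: Since 29 is prime, by Fermat's Little Theorem: 20^28 = 1 (mod 29).
Step 2: Reduce exponent: 198 mod 28 = 2.
Step 3: So 20^198 = 20^2 (mod 29).
Step 4: 20^2 mod 29 = 23.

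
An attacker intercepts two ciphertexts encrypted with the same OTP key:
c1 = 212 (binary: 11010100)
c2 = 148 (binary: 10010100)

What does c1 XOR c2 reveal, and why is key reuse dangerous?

Step 1: c1 XOR c2 = (m1 XOR k) XOR (m2 XOR k).
Step 2: By XOR associativity/commutativity: = m1 XOR m2 XOR k XOR k = m1 XOR m2.
Step 3: 11010100 XOR 10010100 = 01000000 = 64.
Step 4: The key cancels out! An attacker learns m1 XOR m2 = 64, revealing the relationship between plaintexts.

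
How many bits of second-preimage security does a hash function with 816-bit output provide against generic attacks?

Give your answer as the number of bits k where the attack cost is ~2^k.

Step 1: The hash has a 816-bit output.
Step 2: Second-preimage resistance means: given a specific input x, it should be infeasible to find a different y with h(y) = h(x).
With a 816-bit output, a generic search for a second preimage costs about 2^816 evaluations (each trial matches the fixed target with probability 2^-816).
Step 3: Security level = 816 bits.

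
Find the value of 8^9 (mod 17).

Step 1: Compute 8^9 mod 17 step by step, reducing modulo 17 at each step.
  8^1 mod 17 = 8
  8^2 mod 17 = (8 * 8) mod 17 = 13
  8^3 mod 17 = (13 * 8) mod 17 = 2
  8^4 mod 17 = (2 * 8) mod 17 = 16
  8^5 mod 17 = (16 * 8) mod 17 = 9
  8^6 mod 17 = (9 * 8) mod 17 = 4
  8^7 mod 17 = (4 * 8) mod 17 = 15
  8^8 mod 17 = (15 * 8) mod 17 = 1
  8^9 mod 17 = (1 * 8) mod 17 = 8
Step 2: Result = 8.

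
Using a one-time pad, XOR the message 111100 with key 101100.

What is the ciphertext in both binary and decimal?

Step 1: Write out the XOR operation bit by bit:
  Message: 111100
  Key:     101100
  XOR:     010000
Step 2: Convert to decimal: 010000 = 16.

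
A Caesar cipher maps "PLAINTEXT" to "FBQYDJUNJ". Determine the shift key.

Step 1: Compare first letters: P (position 15) -> F (position 5).
Step 2: Shift = (5 - 15) mod 26 = 16.
The shift value is 16.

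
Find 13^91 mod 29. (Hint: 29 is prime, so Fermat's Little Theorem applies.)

Step 1: Since 29 is prime, by Fermat's Little Theorem: 13^28 = 1 (mod 29).
Step 2: Reduce exponent: 91 mod 28 = 7.
Step 3: So 13^91 = 13^7 (mod 29).
Step 4: 13^7 mod 29 = 28.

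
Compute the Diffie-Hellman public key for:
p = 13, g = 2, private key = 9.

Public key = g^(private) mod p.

Step 1: A = g^a mod p = 2^9 mod 13.
  2^1 mod 13 = 2
  2^2 mod 13 = (2 * 2) mod 13 = 4
  2^3 mod 13 = (4 * 2) mod 13 = 8
  2^4 mod 13 = (8 * 2) mod 13 = 3
  2^5 mod 13 = (3 * 2) mod 13 = 6
  2^6 mod 13 = (6 * 2) mod 13 = 12
  2^7 mod 13 = (12 * 2) mod 13 = 11
  2^8 mod 13 = (11 * 2) mod 13 = 9
  2^9 mod 13 = (9 * 2) mod 13 = 5
Result: A = 5.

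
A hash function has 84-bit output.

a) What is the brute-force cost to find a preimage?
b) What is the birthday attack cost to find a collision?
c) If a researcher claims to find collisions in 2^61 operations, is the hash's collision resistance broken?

Step 1: Preimage resistance requires brute-force of 2^84 operations.
Step 2: Collision resistance (birthday bound) = 2^(84/2) = 2^42.
Step 3: The claimed attack costs 2^61 operations.
Step 4: Since 2^61 >= 2^42, the claimed attack is no faster than the generic birthday attack, so this does not break collision resistance.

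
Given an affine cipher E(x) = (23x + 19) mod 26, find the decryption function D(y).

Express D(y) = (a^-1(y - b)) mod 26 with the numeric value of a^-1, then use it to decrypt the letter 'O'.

Step 1: Find a^-1, the modular inverse of 23 mod 26.
Step 2: We need 23 * a^-1 = 1 (mod 26).
Step 3: 23 * 17 = 391 = 15 * 26 + 1, so a^-1 = 17.
Step 4: D(y) = 17(y - 19) mod 26.
Step 5: Apply to 'O' (y = 14): D(14) = 17 * (14 - 19) mod 26 = 17 * -5 mod 26 = 19 -> 'T'.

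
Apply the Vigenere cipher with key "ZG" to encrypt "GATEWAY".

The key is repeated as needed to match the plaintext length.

Step 1: Repeat key to match plaintext length:
  Plaintext: GATEWAY
  Key:       ZGZGZGZ
Step 2: Encrypt each letter:
  G(6) + Z(25) = (6+25) mod 26 = 5 = F
  A(0) + G(6) = (0+6) mod 26 = 6 = G
  T(19) + Z(25) = (19+25) mod 26 = 18 = S
  E(4) + G(6) = (4+6) mod 26 = 10 = K
  W(22) + Z(25) = (22+25) mod 26 = 21 = V
  A(0) + G(6) = (0+6) mod 26 = 6 = G
  Y(24) + Z(25) = (24+25) mod 26 = 23 = X
Ciphertext: FGSKVGX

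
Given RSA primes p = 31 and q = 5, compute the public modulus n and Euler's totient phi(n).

Step 1: n = p * q = 31 * 5 = 155.
Step 2: phi(n) = (p-1)(q-1) = 30 * 4 = 120.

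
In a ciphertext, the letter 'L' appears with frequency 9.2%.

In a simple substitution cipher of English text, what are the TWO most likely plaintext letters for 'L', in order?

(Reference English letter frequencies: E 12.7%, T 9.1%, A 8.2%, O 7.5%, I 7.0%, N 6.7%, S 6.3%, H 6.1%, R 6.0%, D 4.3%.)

Step 1: Observed frequency of 'L' is 9.2%.
Step 2: Compute distances to each reference frequency and sort:
  T (9.1%): difference = 0.1% <-- BEST
  A (8.2%): difference = 1.0% <-- RUNNER-UP
  O (7.5%): difference = 1.7%
  I (7.0%): difference = 2.2%
  N (6.7%): difference = 2.5%
Step 3: Most likely is 'T' (9.1%, diff 0.1%); second most likely is 'A' (8.2%, diff 1.0%).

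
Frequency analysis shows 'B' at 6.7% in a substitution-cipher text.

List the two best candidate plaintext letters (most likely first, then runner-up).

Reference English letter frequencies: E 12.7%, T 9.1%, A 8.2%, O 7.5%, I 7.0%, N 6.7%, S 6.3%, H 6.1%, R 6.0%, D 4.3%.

Step 1: Observed frequency of 'B' is 6.7%.
Step 2: Compute distances to each reference frequency and sort:
  N (6.7%): difference = 0.0% <-- BEST
  I (7.0%): difference = 0.3% <-- RUNNER-UP
  S (6.3%): difference = 0.4%
  H (6.1%): difference = 0.6%
  R (6.0%): difference = 0.7%
Step 3: Most likely is 'N' (6.7%, diff 0.0%); second most likely is 'I' (7.0%, diff 0.3%).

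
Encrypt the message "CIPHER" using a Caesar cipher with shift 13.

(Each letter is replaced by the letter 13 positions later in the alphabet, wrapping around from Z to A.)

Step 1: For each letter, shift forward by 13 positions (mod 26).
  C (position 2) -> position (2+13) mod 26 = 15 -> P
  I (position 8) -> position (8+13) mod 26 = 21 -> V
  P (position 15) -> position (15+13) mod 26 = 2 -> C
  H (position 7) -> position (7+13) mod 26 = 20 -> U
  E (position 4) -> position (4+13) mod 26 = 17 -> R
  R (position 17) -> position (17+13) mod 26 = 4 -> E
Result: PVCURE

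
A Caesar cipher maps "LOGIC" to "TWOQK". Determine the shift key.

Step 1: Compare first letters: L (position 11) -> T (position 19).
Step 2: Shift = (19 - 11) mod 26 = 8.
The shift value is 8.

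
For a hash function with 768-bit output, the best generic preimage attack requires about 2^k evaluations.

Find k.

Step 1: The hash has a 768-bit output.
Step 2: Preimage resistance means: given a digest h(x), it should be infeasible to find any input that hashes to it.
With a 768-bit output there are 2^768 possible digests, so a generic brute-force preimage search costs about 2^768 evaluations.
Step 3: Security level = 768 bits.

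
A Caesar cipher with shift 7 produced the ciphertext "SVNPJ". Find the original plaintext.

Step 1: Reverse the shift by subtracting 7 from each letter position.
  S (position 18) -> position (18-7) mod 26 = 11 -> L
  V (position 21) -> position (21-7) mod 26 = 14 -> O
  N (position 13) -> position (13-7) mod 26 = 6 -> G
  P (position 15) -> position (15-7) mod 26 = 8 -> I
  J (position 9) -> position (9-7) mod 26 = 2 -> C
Decrypted message: LOGIC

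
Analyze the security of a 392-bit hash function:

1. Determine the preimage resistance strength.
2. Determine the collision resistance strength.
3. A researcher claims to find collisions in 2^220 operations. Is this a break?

Step 1: Preimage resistance requires brute-force of 2^392 operations.
Step 2: Collision resistance (birthday bound) = 2^(392/2) = 2^196.
Step 3: The claimed attack costs 2^220 operations.
Step 4: Since 2^220 >= 2^196, the claimed attack is no faster than the generic birthday attack, so this does not break collision resistance.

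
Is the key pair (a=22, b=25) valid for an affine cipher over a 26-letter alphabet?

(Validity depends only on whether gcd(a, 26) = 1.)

Step 1: Compute gcd(22, 26).
Step 2: gcd(22, 26) = 2.
Since gcd = 2 != 1, 22 shares a common factor with 26, so it cannot be used.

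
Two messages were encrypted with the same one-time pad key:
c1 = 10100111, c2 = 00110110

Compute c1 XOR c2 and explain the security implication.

Step 1: c1 XOR c2 = (m1 XOR k) XOR (m2 XOR k).
Step 2: By XOR associativity/commutativity: = m1 XOR m2 XOR k XOR k = m1 XOR m2.
Step 3: 10100111 XOR 00110110 = 10010001 = 145.
Step 4: The key cancels out! An attacker learns m1 XOR m2 = 145, revealing the relationship between plaintexts.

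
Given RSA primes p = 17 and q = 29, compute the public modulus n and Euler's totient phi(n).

Step 1: n = p * q = 17 * 29 = 493.
Step 2: phi(n) = (p-1)(q-1) = 16 * 28 = 448.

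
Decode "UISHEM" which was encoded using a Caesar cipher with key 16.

Step 1: Reverse the shift by subtracting 16 from each letter position.
  U (position 20) -> position (20-16) mod 26 = 4 -> E
  I (position 8) -> position (8-16) mod 26 = 18 -> S
  S (position 18) -> position (18-16) mod 26 = 2 -> C
  H (position 7) -> position (7-16) mod 26 = 17 -> R
  E (position 4) -> position (4-16) mod 26 = 14 -> O
  M (position 12) -> position (12-16) mod 26 = 22 -> W
Decrypted message: ESCROW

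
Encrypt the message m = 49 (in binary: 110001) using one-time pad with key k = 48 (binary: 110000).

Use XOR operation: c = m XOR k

Step 1: Write out the XOR operation bit by bit:
  Message: 110001
  Key:     110000
  XOR:     000001
Step 2: Convert to decimal: 000001 = 1.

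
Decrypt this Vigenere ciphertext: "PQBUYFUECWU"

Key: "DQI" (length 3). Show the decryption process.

Step 1: Key 'DQI' has length 3. Extended key: DQIDQIDQIDQ
Step 2: Decrypt each position:
  P(15) - D(3) = 12 = M
  Q(16) - Q(16) = 0 = A
  B(1) - I(8) = 19 = T
  U(20) - D(3) = 17 = R
  Y(24) - Q(16) = 8 = I
  F(5) - I(8) = 23 = X
  U(20) - D(3) = 17 = R
  E(4) - Q(16) = 14 = O
  C(2) - I(8) = 20 = U
  W(22) - D(3) = 19 = T
  U(20) - Q(16) = 4 = E
Plaintext: MATRIXROUTE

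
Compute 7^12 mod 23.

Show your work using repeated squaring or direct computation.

Step 1: Compute 7^12 mod 23 step by step, reducing modulo 23 at each step.
  7^1 mod 23 = 7
  7^2 mod 23 = (7 * 7) mod 23 = 3
  7^3 mod 23 = (3 * 7) mod 23 = 21
  7^4 mod 23 = (21 * 7) mod 23 = 9
  7^5 mod 23 = (9 * 7) mod 23 = 17
  7^6 mod 23 = (17 * 7) mod 23 = 4
  7^7 mod 23 = (4 * 7) mod 23 = 5
  7^8 mod 23 = (5 * 7) mod 23 = 12
  7^9 mod 23 = (12 * 7) mod 23 = 15
  7^10 mod 23 = (15 * 7) mod 23 = 13
  7^11 mod 23 = (13 * 7) mod 23 = 22
  7^12 mod 23 = (22 * 7) mod 23 = 16
Step 2: Result = 16.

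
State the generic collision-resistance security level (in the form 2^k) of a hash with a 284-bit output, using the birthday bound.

Step 1: The birthday paradox gives collision probability ~50% after sqrt(2^n) = 2^(n/2) hashes.
Step 2: For 284-bit output: 2^(284/2) = 2^142.
Step 3: Approximately 2^142 hash computations needed.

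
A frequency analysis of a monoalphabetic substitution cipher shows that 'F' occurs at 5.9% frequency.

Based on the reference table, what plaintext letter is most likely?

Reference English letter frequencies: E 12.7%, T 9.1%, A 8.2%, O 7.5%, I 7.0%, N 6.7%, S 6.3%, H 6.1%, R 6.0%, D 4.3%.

Step 1: The observed frequency is 5.9%.
Step 2: Compare with English frequencies:
  E: 12.7% (difference: 6.8%)
  T: 9.1% (difference: 3.2%)
  A: 8.2% (difference: 2.3%)
  O: 7.5% (difference: 1.6%)
  I: 7.0% (difference: 1.1%)
  N: 6.7% (difference: 0.8%)
  S: 6.3% (difference: 0.4%)
  H: 6.1% (difference: 0.2%)
  R: 6.0% (difference: 0.1%) <-- closest
  D: 4.3% (difference: 1.6%)
Step 3: 'F' most likely represents 'R' (frequency 6.0%).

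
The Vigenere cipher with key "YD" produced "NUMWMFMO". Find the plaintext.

Step 1: Extend key: YDYDYDYD
Step 2: Decrypt each letter (c - k) mod 26:
  N(13) - Y(24) = (13-24) mod 26 = 15 = P
  U(20) - D(3) = (20-3) mod 26 = 17 = R
  M(12) - Y(24) = (12-24) mod 26 = 14 = O
  W(22) - D(3) = (22-3) mod 26 = 19 = T
  M(12) - Y(24) = (12-24) mod 26 = 14 = O
  F(5) - D(3) = (5-3) mod 26 = 2 = C
  M(12) - Y(24) = (12-24) mod 26 = 14 = O
  O(14) - D(3) = (14-3) mod 26 = 11 = L
Plaintext: PROTOCOL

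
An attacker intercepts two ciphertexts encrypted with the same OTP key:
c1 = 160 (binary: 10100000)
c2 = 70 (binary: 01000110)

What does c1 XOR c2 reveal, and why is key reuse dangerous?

Step 1: c1 XOR c2 = (m1 XOR k) XOR (m2 XOR k).
Step 2: By XOR associativity/commutativity: = m1 XOR m2 XOR k XOR k = m1 XOR m2.
Step 3: 10100000 XOR 01000110 = 11100110 = 230.
Step 4: The key cancels out! An attacker learns m1 XOR m2 = 230, revealing the relationship between plaintexts.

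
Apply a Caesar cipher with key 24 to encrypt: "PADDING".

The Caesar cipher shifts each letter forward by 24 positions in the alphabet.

Step 1: For each letter, shift forward by 24 positions (mod 26).
  P (position 15) -> position (15+24) mod 26 = 13 -> N
  A (position 0) -> position (0+24) mod 26 = 24 -> Y
  D (position 3) -> position (3+24) mod 26 = 1 -> B
  D (position 3) -> position (3+24) mod 26 = 1 -> B
  I (position 8) -> position (8+24) mod 26 = 6 -> G
  N (position 13) -> position (13+24) mod 26 = 11 -> L
  G (position 6) -> position (6+24) mod 26 = 4 -> E
Result: NYBBGLE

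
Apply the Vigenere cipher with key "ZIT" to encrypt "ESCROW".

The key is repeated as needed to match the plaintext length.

Step 1: Repeat key to match plaintext length:
  Plaintext: ESCROW
  Key:       ZITZIT
Step 2: Encrypt each letter:
  E(4) + Z(25) = (4+25) mod 26 = 3 = D
  S(18) + I(8) = (18+8) mod 26 = 0 = A
  C(2) + T(19) = (2+19) mod 26 = 21 = V
  R(17) + Z(25) = (17+25) mod 26 = 16 = Q
  O(14) + I(8) = (14+8) mod 26 = 22 = W
  W(22) + T(19) = (22+19) mod 26 = 15 = P
Ciphertext: DAVQWP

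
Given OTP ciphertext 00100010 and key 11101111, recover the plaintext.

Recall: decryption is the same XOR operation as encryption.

Step 1: XOR ciphertext with key:
  Ciphertext: 00100010
  Key:        11101111
  XOR:        11001101
Step 2: Plaintext = 11001101 = 205 in decimal.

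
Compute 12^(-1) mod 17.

Step 1: We need x such that 12 * x = 1 (mod 17).
Step 2: Using the extended Euclidean algorithm or trial:
  12 * 10 = 120 = 7 * 17 + 1.
Step 3: Since 120 mod 17 = 1, the inverse is x = 10.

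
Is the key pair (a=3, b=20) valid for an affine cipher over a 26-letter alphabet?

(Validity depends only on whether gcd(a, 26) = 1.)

Step 1: Compute gcd(3, 26).
Step 2: gcd(3, 26) = 1.
Since gcd = 1, 3 is coprime with 26, so it is a valid key.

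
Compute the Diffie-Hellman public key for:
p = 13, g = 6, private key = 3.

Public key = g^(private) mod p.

Step 1: A = g^a mod p = 6^3 mod 13.
  6^1 mod 13 = 6
  6^2 mod 13 = (6 * 6) mod 13 = 10
  6^3 mod 13 = (10 * 6) mod 13 = 8
Result: A = 8.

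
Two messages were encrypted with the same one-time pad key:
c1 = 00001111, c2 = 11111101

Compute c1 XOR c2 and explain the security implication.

Step 1: c1 XOR c2 = (m1 XOR k) XOR (m2 XOR k).
Step 2: By XOR associativity/commutativity: = m1 XOR m2 XOR k XOR k = m1 XOR m2.
Step 3: 00001111 XOR 11111101 = 11110010 = 242.
Step 4: The key cancels out! An attacker learns m1 XOR m2 = 242, revealing the relationship between plaintexts.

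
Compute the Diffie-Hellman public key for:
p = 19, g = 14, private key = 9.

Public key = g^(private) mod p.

Step 1: A = g^a mod p = 14^9 mod 19.
  14^1 mod 19 = 14
  14^2 mod 19 = (14 * 14) mod 19 = 6
  14^3 mod 19 = (6 * 14) mod 19 = 8
  14^4 mod 19 = (8 * 14) mod 19 = 17
  14^5 mod 19 = (17 * 14) mod 19 = 10
  14^6 mod 19 = (10 * 14) mod 19 = 7
  14^7 mod 19 = (7 * 14) mod 19 = 3
  14^8 mod 19 = (3 * 14) mod 19 = 4
  14^9 mod 19 = (4 * 14) mod 19 = 18
Result: A = 18.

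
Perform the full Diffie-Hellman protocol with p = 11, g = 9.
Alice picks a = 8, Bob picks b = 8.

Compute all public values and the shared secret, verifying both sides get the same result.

Step 1: A = g^a mod p = 9^8 mod 11 = 3.
Step 2: B = g^b mod p = 9^8 mod 11 = 3.
Step 3: Alice computes s = B^a mod p = 3^8 mod 11 = 5.
Step 4: Bob computes s = A^b mod p = 3^8 mod 11 = 5.
Both sides agree: shared secret = 5.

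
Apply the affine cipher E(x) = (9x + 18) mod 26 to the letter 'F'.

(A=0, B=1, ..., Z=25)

Step 1: Convert 'F' to number: x = 5.
Step 2: E(5) = (9 * 5 + 18) mod 26 = 63 mod 26 = 11.
Step 3: Convert 11 back to letter: L.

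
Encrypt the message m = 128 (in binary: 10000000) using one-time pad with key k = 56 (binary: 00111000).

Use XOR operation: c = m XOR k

Step 1: Write out the XOR operation bit by bit:
  Message: 10000000
  Key:     00111000
  XOR:     10111000
Step 2: Convert to decimal: 10111000 = 184.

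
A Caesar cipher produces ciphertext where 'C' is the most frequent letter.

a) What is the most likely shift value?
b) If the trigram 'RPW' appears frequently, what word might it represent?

Step 1: In English, 'E' is the most frequent letter (12.7%).
Step 2: The most frequent ciphertext letter is 'C' (position 2).
Step 3: Shift = (2 - 4) mod 26 = 24.
Step 4: Decrypt 'RPW' by shifting back 24:
  R -> T
  P -> R
  W -> Y
Step 5: 'RPW' decrypts to 'TRY'.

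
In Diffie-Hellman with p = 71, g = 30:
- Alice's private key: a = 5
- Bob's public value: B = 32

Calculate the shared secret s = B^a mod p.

Step 1: s = B^a mod p = 32^5 mod 71.
  32^1 mod 71 = 32
  32^2 mod 71 = (32 * 32) mod 71 = 30
  32^3 mod 71 = (30 * 32) mod 71 = 37
  32^4 mod 71 = (37 * 32) mod 71 = 48
  32^5 mod 71 = (48 * 32) mod 71 = 45
Result: shared secret = 45.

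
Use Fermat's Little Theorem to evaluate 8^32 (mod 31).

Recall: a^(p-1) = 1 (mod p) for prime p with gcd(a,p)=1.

Step 1: Since 31 is prime, by Fermat's Little Theorem: 8^30 = 1 (mod 31).
Step 2: Reduce exponent: 32 mod 30 = 2.
Step 3: So 8^32 = 8^2 (mod 31).
Step 4: 8^2 mod 31 = 2.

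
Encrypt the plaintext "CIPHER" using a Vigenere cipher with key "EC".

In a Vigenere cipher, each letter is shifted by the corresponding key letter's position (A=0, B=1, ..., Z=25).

Step 1: Repeat key to match plaintext length:
  Plaintext: CIPHER
  Key:       ECECEC
Step 2: Encrypt each letter:
  C(2) + E(4) = (2+4) mod 26 = 6 = G
  I(8) + C(2) = (8+2) mod 26 = 10 = K
  P(15) + E(4) = (15+4) mod 26 = 19 = T
  H(7) + C(2) = (7+2) mod 26 = 9 = J
  E(4) + E(4) = (4+4) mod 26 = 8 = I
  R(17) + C(2) = (17+2) mod 26 = 19 = T
Ciphertext: GKTJIT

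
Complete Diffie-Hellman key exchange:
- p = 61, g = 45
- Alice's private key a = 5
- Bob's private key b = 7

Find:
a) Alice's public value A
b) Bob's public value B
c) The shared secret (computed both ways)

Step 1: A = g^a mod p = 45^5 mod 61 = 14.
Step 2: B = g^b mod p = 45^7 mod 61 = 46.
Step 3: Alice computes s = B^a mod p = 46^5 mod 61 = 14.
Step 4: Bob computes s = A^b mod p = 14^7 mod 61 = 14.
Both sides agree: shared secret = 14.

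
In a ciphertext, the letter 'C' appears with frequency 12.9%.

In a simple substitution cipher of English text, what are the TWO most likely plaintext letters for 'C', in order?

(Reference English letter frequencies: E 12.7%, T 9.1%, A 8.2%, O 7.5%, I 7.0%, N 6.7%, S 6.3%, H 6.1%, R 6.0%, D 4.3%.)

Step 1: Observed frequency of 'C' is 12.9%.
Step 2: Compute distances to each reference frequency and sort:
  E (12.7%): difference = 0.2% <-- BEST
  T (9.1%): difference = 3.8% <-- RUNNER-UP
  A (8.2%): difference = 4.7%
  O (7.5%): difference = 5.4%
  I (7.0%): difference = 5.9%
Step 3: Most likely is 'E' (12.7%, diff 0.2%); second most likely is 'T' (9.1%, diff 3.8%).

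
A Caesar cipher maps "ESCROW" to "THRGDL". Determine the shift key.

Step 1: Compare first letters: E (position 4) -> T (position 19).
Step 2: Shift = (19 - 4) mod 26 = 15.
The shift value is 15.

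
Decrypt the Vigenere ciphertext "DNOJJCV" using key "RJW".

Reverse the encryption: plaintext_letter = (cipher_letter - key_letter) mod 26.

Step 1: Extend key: RJWRJWR
Step 2: Decrypt each letter (c - k) mod 26:
  D(3) - R(17) = (3-17) mod 26 = 12 = M
  N(13) - J(9) = (13-9) mod 26 = 4 = E
  O(14) - W(22) = (14-22) mod 26 = 18 = S
  J(9) - R(17) = (9-17) mod 26 = 18 = S
  J(9) - J(9) = (9-9) mod 26 = 0 = A
  C(2) - W(22) = (2-22) mod 26 = 6 = G
  V(21) - R(17) = (21-17) mod 26 = 4 = E
Plaintext: MESSAGE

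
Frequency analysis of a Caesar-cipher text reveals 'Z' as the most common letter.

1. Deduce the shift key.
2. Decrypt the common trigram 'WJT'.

Step 1: In English, 'E' is the most frequent letter (12.7%).
Step 2: The most frequent ciphertext letter is 'Z' (position 25).
Step 3: Shift = (25 - 4) mod 26 = 21.
Step 4: Decrypt 'WJT' by shifting back 21:
  W -> B
  J -> O
  T -> Y
Step 5: 'WJT' decrypts to 'BOY'.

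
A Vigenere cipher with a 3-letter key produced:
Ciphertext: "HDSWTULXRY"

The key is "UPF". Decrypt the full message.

Step 1: Key 'UPF' has length 3. Extended key: UPFUPFUPFU
Step 2: Decrypt each position:
  H(7) - U(20) = 13 = N
  D(3) - P(15) = 14 = O
  S(18) - F(5) = 13 = N
  W(22) - U(20) = 2 = C
  T(19) - P(15) = 4 = E
  U(20) - F(5) = 15 = P
  L(11) - U(20) = 17 = R
  X(23) - P(15) = 8 = I
  R(17) - F(5) = 12 = M
  Y(24) - U(20) = 4 = E
Plaintext: NONCEPRIME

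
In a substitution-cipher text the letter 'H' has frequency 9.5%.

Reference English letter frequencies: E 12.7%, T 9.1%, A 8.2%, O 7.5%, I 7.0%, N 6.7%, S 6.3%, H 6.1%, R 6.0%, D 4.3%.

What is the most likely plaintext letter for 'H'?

Step 1: The observed frequency is 9.5%.
Step 2: Compare with English frequencies:
  E: 12.7% (difference: 3.2%)
  T: 9.1% (difference: 0.4%) <-- closest
  A: 8.2% (difference: 1.3%)
  O: 7.5% (difference: 2.0%)
  I: 7.0% (difference: 2.5%)
  N: 6.7% (difference: 2.8%)
  S: 6.3% (difference: 3.2%)
  H: 6.1% (difference: 3.4%)
  R: 6.0% (difference: 3.5%)
  D: 4.3% (difference: 5.2%)
Step 3: 'H' most likely represents 'T' (frequency 9.1%).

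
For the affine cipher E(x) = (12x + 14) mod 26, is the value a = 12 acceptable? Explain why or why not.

Step 1: Compute gcd(12, 26).
Step 2: gcd(12, 26) = 2.
Since gcd = 2 != 1, 12 shares a common factor with 26, so it cannot be used.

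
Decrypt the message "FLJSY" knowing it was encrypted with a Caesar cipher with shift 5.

Step 1: Reverse the shift by subtracting 5 from each letter position.
  F (position 5) -> position (5-5) mod 26 = 0 -> A
  L (position 11) -> position (11-5) mod 26 = 6 -> G
  J (position 9) -> position (9-5) mod 26 = 4 -> E
  S (position 18) -> position (18-5) mod 26 = 13 -> N
  Y (position 24) -> position (24-5) mod 26 = 19 -> T
Decrypted message: AGENT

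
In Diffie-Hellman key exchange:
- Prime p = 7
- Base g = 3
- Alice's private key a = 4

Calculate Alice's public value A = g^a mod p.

Step 1: A = g^a mod p = 3^4 mod 7.
  3^1 mod 7 = 3
  3^2 mod 7 = (3 * 3) mod 7 = 2
  3^3 mod 7 = (2 * 3) mod 7 = 6
  3^4 mod 7 = (6 * 3) mod 7 = 4
Result: A = 4.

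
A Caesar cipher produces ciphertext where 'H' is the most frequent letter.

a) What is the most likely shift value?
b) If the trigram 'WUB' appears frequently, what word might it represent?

Step 1: In English, 'E' is the most frequent letter (12.7%).
Step 2: The most frequent ciphertext letter is 'H' (position 7).
Step 3: Shift = (7 - 4) mod 26 = 3.
Step 4: Decrypt 'WUB' by shifting back 3:
  W -> T
  U -> R
  B -> Y
Step 5: 'WUB' decrypts to 'TRY'.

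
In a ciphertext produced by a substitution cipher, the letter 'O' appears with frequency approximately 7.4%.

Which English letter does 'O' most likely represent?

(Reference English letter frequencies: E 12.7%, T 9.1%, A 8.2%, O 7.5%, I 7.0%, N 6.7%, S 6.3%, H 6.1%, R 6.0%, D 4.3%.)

Step 1: The observed frequency is 7.4%.
Step 2: Compare with English frequencies:
  E: 12.7% (difference: 5.3%)
  T: 9.1% (difference: 1.7%)
  A: 8.2% (difference: 0.8%)
  O: 7.5% (difference: 0.1%) <-- closest
  I: 7.0% (difference: 0.4%)
  N: 6.7% (difference: 0.7%)
  S: 6.3% (difference: 1.1%)
  H: 6.1% (difference: 1.3%)
  R: 6.0% (difference: 1.4%)
  D: 4.3% (difference: 3.1%)
Step 3: 'O' most likely represents 'O' (frequency 7.5%).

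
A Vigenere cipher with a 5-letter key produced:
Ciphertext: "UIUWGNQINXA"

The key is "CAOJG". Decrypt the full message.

Step 1: Key 'CAOJG' has length 5. Extended key: CAOJGCAOJGC
Step 2: Decrypt each position:
  U(20) - C(2) = 18 = S
  I(8) - A(0) = 8 = I
  U(20) - O(14) = 6 = G
  W(22) - J(9) = 13 = N
  G(6) - G(6) = 0 = A
  N(13) - C(2) = 11 = L
  Q(16) - A(0) = 16 = Q
  I(8) - O(14) = 20 = U
  N(13) - J(9) = 4 = E
  X(23) - G(6) = 17 = R
  A(0) - C(2) = 24 = Y
Plaintext: SIGNALQUERY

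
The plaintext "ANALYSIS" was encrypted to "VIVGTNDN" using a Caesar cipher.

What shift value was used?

Step 1: Compare first letters: A (position 0) -> V (position 21).
Step 2: Shift = (21 - 0) mod 26 = 21.
The shift value is 21.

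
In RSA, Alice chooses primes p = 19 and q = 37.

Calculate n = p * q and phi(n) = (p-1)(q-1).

Step 1: n = p * q = 19 * 37 = 703.
Step 2: phi(n) = (p-1)(q-1) = 18 * 36 = 648.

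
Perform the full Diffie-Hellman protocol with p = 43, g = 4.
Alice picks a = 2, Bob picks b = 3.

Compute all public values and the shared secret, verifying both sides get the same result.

Step 1: A = g^a mod p = 4^2 mod 43 = 16.
Step 2: B = g^b mod p = 4^3 mod 43 = 21.
Step 3: Alice computes s = B^a mod p = 21^2 mod 43 = 11.
Step 4: Bob computes s = A^b mod p = 16^3 mod 43 = 11.
Both sides agree: shared secret = 11.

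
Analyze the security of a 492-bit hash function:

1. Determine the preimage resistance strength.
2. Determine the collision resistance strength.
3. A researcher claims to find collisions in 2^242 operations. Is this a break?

Step 1: Preimage resistance requires brute-force of 2^492 operations.
Step 2: Collision resistance (birthday bound) = 2^(492/2) = 2^246.
Step 3: The claimed attack costs 2^242 operations.
Step 4: Since 2^242 < 2^246, the claimed attack beats the generic birthday bound, so collision resistance is broken.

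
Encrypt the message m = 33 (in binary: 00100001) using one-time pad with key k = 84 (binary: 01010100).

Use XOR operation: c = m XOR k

Step 1: Write out the XOR operation bit by bit:
  Message: 00100001
  Key:     01010100
  XOR:     01110101
Step 2: Convert to decimal: 01110101 = 117.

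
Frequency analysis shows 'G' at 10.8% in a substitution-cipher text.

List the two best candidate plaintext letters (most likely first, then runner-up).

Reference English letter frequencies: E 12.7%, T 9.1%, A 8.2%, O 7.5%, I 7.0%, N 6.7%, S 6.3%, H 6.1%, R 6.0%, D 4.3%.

Step 1: Observed frequency of 'G' is 10.8%.
Step 2: Compute distances to each reference frequency and sort:
  T (9.1%): difference = 1.7% <-- BEST
  E (12.7%): difference = 1.9% <-- RUNNER-UP
  A (8.2%): difference = 2.6%
  O (7.5%): difference = 3.3%
  I (7.0%): difference = 3.8%
Step 3: Most likely is 'T' (9.1%, diff 1.7%); second most likely is 'E' (12.7%, diff 1.9%).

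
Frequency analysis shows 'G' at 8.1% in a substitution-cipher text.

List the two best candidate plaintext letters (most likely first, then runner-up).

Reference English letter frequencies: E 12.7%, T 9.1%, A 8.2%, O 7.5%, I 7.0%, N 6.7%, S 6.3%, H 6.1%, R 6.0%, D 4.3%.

Step 1: Observed frequency of 'G' is 8.1%.
Step 2: Compute distances to each reference frequency and sort:
  A (8.2%): difference = 0.1% <-- BEST
  O (7.5%): difference = 0.6% <-- RUNNER-UP
  T (9.1%): difference = 1.0%
  I (7.0%): difference = 1.1%
  N (6.7%): difference = 1.4%
Step 3: Most likely is 'A' (8.2%, diff 0.1%); second most likely is 'O' (7.5%, diff 0.6%).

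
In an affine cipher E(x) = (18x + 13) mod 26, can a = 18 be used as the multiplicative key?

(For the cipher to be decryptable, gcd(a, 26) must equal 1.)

Step 1: Compute gcd(18, 26).
Step 2: gcd(18, 26) = 2.
Since gcd = 2 != 1, 18 shares a common factor with 26, so it cannot be used.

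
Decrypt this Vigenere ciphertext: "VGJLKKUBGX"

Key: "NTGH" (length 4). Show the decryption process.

Step 1: Key 'NTGH' has length 4. Extended key: NTGHNTGHNT
Step 2: Decrypt each position:
  V(21) - N(13) = 8 = I
  G(6) - T(19) = 13 = N
  J(9) - G(6) = 3 = D
  L(11) - H(7) = 4 = E
  K(10) - N(13) = 23 = X
  K(10) - T(19) = 17 = R
  U(20) - G(6) = 14 = O
  B(1) - H(7) = 20 = U
  G(6) - N(13) = 19 = T
  X(23) - T(19) = 4 = E
Plaintext: INDEXROUTE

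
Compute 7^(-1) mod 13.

Step 1: We need x such that 7 * x = 1 (mod 13).
Step 2: Using the extended Euclidean algorithm or trial:
  7 * 2 = 14 = 1 * 13 + 1.
Step 3: Since 14 mod 13 = 1, the inverse is x = 2.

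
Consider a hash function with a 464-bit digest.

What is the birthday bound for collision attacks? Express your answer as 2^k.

Step 1: The birthday paradox gives collision probability ~50% after sqrt(2^n) = 2^(n/2) hashes.
Step 2: For 464-bit output: 2^(464/2) = 2^232.
Step 3: Approximately 2^232 hash computations needed.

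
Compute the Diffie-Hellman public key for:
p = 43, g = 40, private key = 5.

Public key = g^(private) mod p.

Step 1: A = g^a mod p = 40^5 mod 43.
  40^1 mod 43 = 40
  40^2 mod 43 = (40 * 40) mod 43 = 9
  40^3 mod 43 = (9 * 40) mod 43 = 16
  40^4 mod 43 = (16 * 40) mod 43 = 38
  40^5 mod 43 = (38 * 40) mod 43 = 15
Result: A = 15.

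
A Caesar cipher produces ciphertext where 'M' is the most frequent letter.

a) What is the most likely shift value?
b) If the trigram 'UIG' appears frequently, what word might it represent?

Step 1: In English, 'E' is the most frequent letter (12.7%).
Step 2: The most frequent ciphertext letter is 'M' (position 12).
Step 3: Shift = (12 - 4) mod 26 = 8.
Step 4: Decrypt 'UIG' by shifting back 8:
  U -> M
  I -> A
  G -> Y
Step 5: 'UIG' decrypts to 'MAY'.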